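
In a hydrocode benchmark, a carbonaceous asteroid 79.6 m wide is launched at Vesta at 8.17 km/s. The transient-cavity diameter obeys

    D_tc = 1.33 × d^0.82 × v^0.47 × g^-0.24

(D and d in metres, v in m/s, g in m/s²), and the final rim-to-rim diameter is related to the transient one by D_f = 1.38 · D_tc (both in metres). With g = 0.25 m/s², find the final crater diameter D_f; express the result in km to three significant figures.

D_f ≈ 6.39 km

v = 8170 m/s.
d^0.82 = 79.6^0.82 = 36.20
v^0.47 = 8170^0.47 = 68.98
g^-0.24 = 0.25^-0.24 = 1.395
D_tc = 1.33 × 36.20 × 68.98 × 1.395 = 4633 m
D_f = 1.38 × 4633 = 6394 m
     = 6.394 km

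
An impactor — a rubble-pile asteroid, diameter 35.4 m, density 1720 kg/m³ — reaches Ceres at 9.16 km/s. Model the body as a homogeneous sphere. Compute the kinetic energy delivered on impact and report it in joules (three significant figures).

E ≈ 1.68 × 10^15 J

v = 9160 m/s.
Mass m = (π/6) ρ d³ = (π/6) × 1720 × (35.4)³ = 3.995 × 10^7 kg
E = ½ m v² = 0.5 × 3.995 × 10^7 × (9160)² = 1.676 × 10^15 J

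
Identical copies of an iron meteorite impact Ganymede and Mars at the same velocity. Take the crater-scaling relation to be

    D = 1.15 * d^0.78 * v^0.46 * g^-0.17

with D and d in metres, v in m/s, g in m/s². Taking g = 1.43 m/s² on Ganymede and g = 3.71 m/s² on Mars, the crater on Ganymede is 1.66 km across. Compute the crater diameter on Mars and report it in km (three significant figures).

All impactor-dependent factors cancel in the ratio, leaving D_Mars/D_Ganymede = (g_Mars/g_Ganymede)^-0.17.
(3.71/1.43)^-0.17 = 2.594^-0.17 = 0.8504
D_Mars = 0.8504 × 1.66 km = 1.41 km

D ≈ 1.41 km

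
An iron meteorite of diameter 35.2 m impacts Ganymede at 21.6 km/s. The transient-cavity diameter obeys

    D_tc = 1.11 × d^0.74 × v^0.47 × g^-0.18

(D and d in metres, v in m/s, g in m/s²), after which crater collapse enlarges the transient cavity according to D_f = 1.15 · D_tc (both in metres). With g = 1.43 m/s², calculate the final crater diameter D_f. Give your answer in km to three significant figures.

v = 21600 m/s.
d^0.74 = 35.2^0.74 = 13.95
v^0.47 = 21600^0.47 = 108.9
g^-0.18 = 1.43^-0.18 = 0.9376
D_tc = 1.11 × 13.95 × 108.9 × 0.9376 = 1581 m
D_f = 1.15 × 1581 = 1818 m
     = 1.818 km

D_f ≈ 1.82 km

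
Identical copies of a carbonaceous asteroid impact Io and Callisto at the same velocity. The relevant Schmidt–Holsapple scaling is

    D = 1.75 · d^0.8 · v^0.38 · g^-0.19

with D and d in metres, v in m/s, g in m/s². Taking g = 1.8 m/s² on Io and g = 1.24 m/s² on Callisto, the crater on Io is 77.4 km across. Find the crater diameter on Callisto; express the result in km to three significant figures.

D ≈ 83.1 km

All impactor-dependent factors cancel in the ratio, leaving D_Callisto/D_Io = (g_Callisto/g_Io)^-0.19.
(1.24/1.8)^-0.19 = 0.6889^-0.19 = 1.073
D_Callisto = 1.073 × 77.4 km = 83.1 km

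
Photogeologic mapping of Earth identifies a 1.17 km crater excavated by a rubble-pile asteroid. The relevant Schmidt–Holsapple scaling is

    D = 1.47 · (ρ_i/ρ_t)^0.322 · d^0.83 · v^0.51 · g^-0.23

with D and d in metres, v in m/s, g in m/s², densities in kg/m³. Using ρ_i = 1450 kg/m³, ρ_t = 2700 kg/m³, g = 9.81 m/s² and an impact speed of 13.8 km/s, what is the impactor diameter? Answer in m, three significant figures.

Rearranging for d: d = [D / (1.47 · (1450/2700)^0.322 · 13800^0.51 · 9.81^-0.23)]^(1/0.83).
D = 1170 m.
(1450/2700)^0.322 = 0.8186
13800^0.51 = 129.2
9.81^-0.23 = 0.5914
Denominator = 1.47 × 0.8186 × 129.2 × 0.5914 = 91.95
D / 91.95 = 1170 / 91.95 = 12.72
d = 12.72^(1/0.83) = 12.72^1.2048 = 21.41 m

d ≈ 21.4 m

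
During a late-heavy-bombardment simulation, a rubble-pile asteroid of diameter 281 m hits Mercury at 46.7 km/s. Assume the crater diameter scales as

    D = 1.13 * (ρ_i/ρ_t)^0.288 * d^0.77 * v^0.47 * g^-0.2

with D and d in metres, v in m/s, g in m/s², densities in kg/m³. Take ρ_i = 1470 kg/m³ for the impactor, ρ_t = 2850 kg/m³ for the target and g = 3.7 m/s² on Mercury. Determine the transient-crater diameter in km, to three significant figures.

In SI units: v = 46700 m/s.
(ρ_i/ρ_t)^0.288 = (1470/2850)^0.288 = 0.8264
d^0.77 = 281^0.77 = 76.83
v^0.47 = 46700^0.47 = 156.5
g^-0.2 = 3.7^-0.2 = 0.7698
D = 1.13 × 0.8264 × 76.83 × 156.5 × 0.7698 = 8644 m
   = 8.644 km

D ≈ 8.64 km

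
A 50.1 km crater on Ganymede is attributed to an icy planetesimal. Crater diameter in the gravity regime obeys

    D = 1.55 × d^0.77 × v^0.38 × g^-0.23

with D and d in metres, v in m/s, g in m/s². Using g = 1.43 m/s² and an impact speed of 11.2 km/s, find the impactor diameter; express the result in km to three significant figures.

Rearranging for d: d = [D / (1.55 · 11200^0.38 · 1.43^-0.23)]^(1/0.77).
D = 50100 m.
11200^0.38 = 34.57
1.43^-0.23 = 0.9210
Denominator = 1.55 × 34.57 × 0.9210 = 49.35
D / 49.35 = 50100 / 49.35 = 1015
d = 1015^(1/0.77) = 1015^1.2987 = 8026 m

d ≈ 8.03 km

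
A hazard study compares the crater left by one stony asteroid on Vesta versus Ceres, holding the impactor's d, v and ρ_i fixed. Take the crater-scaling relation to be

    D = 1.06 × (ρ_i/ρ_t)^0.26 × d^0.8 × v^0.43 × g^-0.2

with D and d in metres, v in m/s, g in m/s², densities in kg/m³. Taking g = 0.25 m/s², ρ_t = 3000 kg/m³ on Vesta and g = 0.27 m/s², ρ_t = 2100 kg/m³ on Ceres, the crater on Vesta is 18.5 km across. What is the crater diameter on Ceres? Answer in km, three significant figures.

D ≈ 20.0 km

The impactor-only factors (d, v, ρ_i) cancel in the ratio, leaving D_Ceres/D_Vesta = (g_Ceres/g_Vesta)^-0.2 · (ρ_t,Vesta/ρ_t,Ceres)^0.26.
(0.27/0.25)^-0.2 = 1.080^-0.2 = 0.9847
(3000/2100)^0.26 = 1.429^0.26 = 1.097
Ratio = 0.9847 × 1.097 = 1.080
D_Ceres = 1.080 × 18.5 km = 20.0 km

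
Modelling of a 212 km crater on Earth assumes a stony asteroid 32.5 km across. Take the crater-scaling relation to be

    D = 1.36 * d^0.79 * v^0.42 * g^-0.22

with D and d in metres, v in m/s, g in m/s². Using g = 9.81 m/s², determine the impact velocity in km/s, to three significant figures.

v ≈ 24.9 km/s

Rearranging for v: v = [D / (1.36 · 32500^0.79 · 9.81^-0.22)]^(1/0.42).
D = 212000 m.
32500^0.79 = 3668
9.81^-0.22 = 0.6051
Denominator = 1.36 × 3668 × 0.6051 = 3019
D / 3019 = 212000 / 3019 = 70.22
v = 70.22^(1/0.42) = 70.22^2.381 = 24913 m/s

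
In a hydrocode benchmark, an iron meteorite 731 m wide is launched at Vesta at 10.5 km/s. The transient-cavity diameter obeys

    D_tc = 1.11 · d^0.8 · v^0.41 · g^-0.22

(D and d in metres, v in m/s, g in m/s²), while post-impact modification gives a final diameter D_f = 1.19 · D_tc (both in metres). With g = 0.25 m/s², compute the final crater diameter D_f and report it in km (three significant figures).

v = 10500 m/s.
d^0.8 = 731^0.8 = 195.5
v^0.41 = 10500^0.41 = 44.53
g^-0.22 = 0.25^-0.22 = 1.357
D_tc = 1.11 × 195.5 × 44.53 × 1.357 = 13110 m
D_f = 1.19 × 13110 = 15601 m
     = 15.60 km

D_f ≈ 15.6 km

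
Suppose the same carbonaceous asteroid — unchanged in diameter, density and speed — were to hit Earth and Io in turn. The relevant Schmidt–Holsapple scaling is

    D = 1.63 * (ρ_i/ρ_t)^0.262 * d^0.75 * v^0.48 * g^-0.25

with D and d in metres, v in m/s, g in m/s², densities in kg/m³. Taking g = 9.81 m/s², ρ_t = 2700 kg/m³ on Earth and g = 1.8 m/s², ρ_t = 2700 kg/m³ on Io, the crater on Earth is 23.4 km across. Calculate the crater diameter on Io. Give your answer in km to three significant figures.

D ≈ 35.8 km

The impactor-only factors (d, v, ρ_i) cancel in the ratio, leaving D_Io/D_Earth = (g_Io/g_Earth)^-0.25 · (ρ_t,Earth/ρ_t,Io)^0.262.
(1.8/9.81)^-0.25 = 0.1835^-0.25 = 1.528
(2700/2700)^0.262 = 1.000^0.262 = 1.000
Ratio = 1.528 × 1.000 = 1.528
D_Io = 1.528 × 23.4 km = 35.8 km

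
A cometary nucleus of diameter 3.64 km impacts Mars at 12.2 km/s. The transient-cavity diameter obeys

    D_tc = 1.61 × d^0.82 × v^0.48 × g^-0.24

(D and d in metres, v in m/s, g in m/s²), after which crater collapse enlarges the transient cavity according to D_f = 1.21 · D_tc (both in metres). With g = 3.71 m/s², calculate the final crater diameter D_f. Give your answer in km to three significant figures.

In SI: d = 3640 m, v = 12200 m/s.
d^0.82 = 3640^0.82 = 832.0
v^0.48 = 12200^0.48 = 91.51
g^-0.24 = 3.71^-0.24 = 0.7300
D_tc = 1.61 × 832.0 × 91.51 × 0.7300 = 89480 m
D_f = 1.21 × 89480 = 1.083 × 10^5 m
     = 108.3 km

D_f ≈ 108 km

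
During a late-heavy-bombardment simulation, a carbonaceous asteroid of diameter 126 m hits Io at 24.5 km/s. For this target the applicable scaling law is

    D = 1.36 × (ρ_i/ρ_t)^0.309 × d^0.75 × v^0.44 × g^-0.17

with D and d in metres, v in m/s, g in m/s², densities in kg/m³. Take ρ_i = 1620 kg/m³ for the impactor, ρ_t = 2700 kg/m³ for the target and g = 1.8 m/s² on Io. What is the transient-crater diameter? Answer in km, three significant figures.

D ≈ 3.37 km

In SI units: v = 24500 m/s.
(ρ_i/ρ_t)^0.309 = (1620/2700)^0.309 = 0.8540
d^0.75 = 126^0.75 = 37.61
v^0.44 = 24500^0.44 = 85.36
g^-0.17 = 1.8^-0.17 = 0.9049
D = 1.36 × 0.8540 × 37.61 × 85.36 × 0.9049 = 3374 m
   = 3.374 km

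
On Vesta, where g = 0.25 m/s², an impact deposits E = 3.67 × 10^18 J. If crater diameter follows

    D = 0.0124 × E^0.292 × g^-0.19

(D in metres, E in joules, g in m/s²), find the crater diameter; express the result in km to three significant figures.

D ≈ 4.25 km

E^0.292 = (3.67 × 10^18)^0.292 = 2.636 × 10^5
g^-0.19 = 0.25^-0.19 = 1.301
D = 0.0124 × 2.636 × 10^5 × 1.301 = 4253 m
   = 4.253 km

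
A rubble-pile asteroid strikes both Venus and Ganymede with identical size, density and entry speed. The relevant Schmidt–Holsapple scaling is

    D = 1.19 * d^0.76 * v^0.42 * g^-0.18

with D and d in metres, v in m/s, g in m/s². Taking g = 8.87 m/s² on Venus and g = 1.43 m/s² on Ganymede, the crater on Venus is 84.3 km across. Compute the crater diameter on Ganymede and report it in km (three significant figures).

D ≈ 117 km

All impactor-dependent factors cancel in the ratio, leaving D_Ganymede/D_Venus = (g_Ganymede/g_Venus)^-0.18.
(1.43/8.87)^-0.18 = 0.1612^-0.18 = 1.389
D_Ganymede = 1.389 × 84.3 km = 117 km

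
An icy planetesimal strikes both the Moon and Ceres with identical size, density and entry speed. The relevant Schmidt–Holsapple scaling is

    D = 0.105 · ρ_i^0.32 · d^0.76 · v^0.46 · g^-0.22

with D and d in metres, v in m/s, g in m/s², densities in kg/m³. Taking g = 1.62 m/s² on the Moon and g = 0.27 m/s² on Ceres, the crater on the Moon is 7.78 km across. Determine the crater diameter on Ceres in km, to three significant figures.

All impactor-dependent factors cancel in the ratio, leaving D_Ceres/D_Moon = (g_Ceres/g_Moon)^-0.22.
(0.27/1.62)^-0.22 = 0.1667^-0.22 = 1.483
D_Ceres = 1.483 × 7.78 km = 11.5 km

D ≈ 11.5 km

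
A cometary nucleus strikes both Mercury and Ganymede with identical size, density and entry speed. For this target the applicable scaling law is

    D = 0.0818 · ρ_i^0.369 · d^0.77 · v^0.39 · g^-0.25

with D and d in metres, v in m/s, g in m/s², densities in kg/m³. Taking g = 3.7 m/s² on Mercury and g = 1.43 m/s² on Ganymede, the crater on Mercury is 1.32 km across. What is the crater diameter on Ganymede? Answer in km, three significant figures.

All impactor-dependent factors cancel in the ratio, leaving D_Ganymede/D_Mercury = (g_Ganymede/g_Mercury)^-0.25.
(1.43/3.7)^-0.25 = 0.3865^-0.25 = 1.268
D_Ganymede = 1.268 × 1.32 km = 1.67 km

D ≈ 1.67 km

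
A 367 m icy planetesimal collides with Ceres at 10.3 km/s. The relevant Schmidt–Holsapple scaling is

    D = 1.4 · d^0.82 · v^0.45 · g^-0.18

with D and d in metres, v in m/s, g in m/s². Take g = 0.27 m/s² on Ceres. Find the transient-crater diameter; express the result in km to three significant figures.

D ≈ 14.4 km

In SI units: v = 10300 m/s.
d^0.82 = 367^0.82 = 126.8
v^0.45 = 10300^0.45 = 63.94
g^-0.18 = 0.27^-0.18 = 1.266
D = 1.4 × 126.8 × 63.94 × 1.266 = 14370 m
   = 14.37 km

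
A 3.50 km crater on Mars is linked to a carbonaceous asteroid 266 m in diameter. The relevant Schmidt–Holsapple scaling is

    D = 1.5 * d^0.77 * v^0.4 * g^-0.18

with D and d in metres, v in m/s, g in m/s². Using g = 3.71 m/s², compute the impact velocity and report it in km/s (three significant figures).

Rearranging for v: v = [D / (1.5 · 266^0.77 · 3.71^-0.18)]^(1/0.4).
D = 3500 m.
266^0.77 = 73.65
3.71^-0.18 = 0.7898
Denominator = 1.5 × 73.65 × 0.7898 = 87.25
D / 87.25 = 3500 / 87.25 = 40.11
v = 40.11^(1/0.4) = 40.11^2.5 = 10189 m/s

v ≈ 10.2 km/s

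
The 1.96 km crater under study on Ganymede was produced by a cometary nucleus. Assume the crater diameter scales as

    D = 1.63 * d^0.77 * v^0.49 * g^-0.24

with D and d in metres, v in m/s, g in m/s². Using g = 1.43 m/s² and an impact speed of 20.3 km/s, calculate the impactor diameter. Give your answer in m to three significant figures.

Rearranging for d: d = [D / (1.63 · 20300^0.49 · 1.43^-0.24)]^(1/0.77).
D = 1960 m.
20300^0.49 = 129.0
1.43^-0.24 = 0.9177
Denominator = 1.63 × 129.0 × 0.9177 = 193.0
D / 193.0 = 1960 / 193.0 = 10.16
d = 10.16^(1/0.77) = 10.16^1.2987 = 20.31 m

d ≈ 20.3 m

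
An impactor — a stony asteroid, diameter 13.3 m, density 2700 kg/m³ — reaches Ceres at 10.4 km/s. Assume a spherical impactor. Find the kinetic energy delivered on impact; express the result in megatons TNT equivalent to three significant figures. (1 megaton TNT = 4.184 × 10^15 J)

E ≈ 0.0430 Mt TNT

v = 10400 m/s.
Mass m = (π/6) ρ d³ = (π/6) × 2700 × (13.3)³ = 3.326 × 10^6 kg
E = ½ m v² = 0.5 × 3.326 × 10^6 × (10400)² = 1.799 × 10^14 J
   = 1.799 × 10^14 / 4.184×10^15 = 0.04300 Mt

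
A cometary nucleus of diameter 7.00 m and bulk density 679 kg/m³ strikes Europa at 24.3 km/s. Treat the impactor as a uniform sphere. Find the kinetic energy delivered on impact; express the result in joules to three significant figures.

v = 24300 m/s.
Mass m = (π/6) ρ d³ = (π/6) × 679 × (7)³ = 1.219 × 10^5 kg
E = ½ m v² = 0.5 × 1.219 × 10^5 × (24300)² = 3.599 × 10^13 J

E ≈ 3.60 × 10^13 J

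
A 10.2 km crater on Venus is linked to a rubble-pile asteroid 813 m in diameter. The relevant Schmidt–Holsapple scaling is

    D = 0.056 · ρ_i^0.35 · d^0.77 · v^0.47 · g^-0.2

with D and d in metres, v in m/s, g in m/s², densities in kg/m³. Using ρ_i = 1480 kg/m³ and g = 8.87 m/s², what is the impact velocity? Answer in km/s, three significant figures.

Rearranging for v: v = [D / (0.056 · 1480^0.35 · 813^0.77 · 8.87^-0.2)]^(1/0.47).
D = 10200 m.
1480^0.35 = 12.87
813^0.77 = 174.1
8.87^-0.2 = 0.6463
Denominator = 0.056 × 12.87 × 174.1 × 0.6463 = 81.10
D / 81.10 = 10200 / 81.10 = 125.8
v = 125.8^(1/0.47) = 125.8^2.1277 = 29342 m/s

v ≈ 29.3 km/s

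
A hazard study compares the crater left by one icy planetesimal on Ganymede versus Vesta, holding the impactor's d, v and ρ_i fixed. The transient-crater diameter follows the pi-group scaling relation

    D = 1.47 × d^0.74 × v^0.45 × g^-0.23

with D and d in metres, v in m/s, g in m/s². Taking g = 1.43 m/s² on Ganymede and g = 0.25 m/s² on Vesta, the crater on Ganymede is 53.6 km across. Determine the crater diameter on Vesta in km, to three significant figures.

D ≈ 80.1 km

All impactor-dependent factors cancel in the ratio, leaving D_Vesta/D_Ganymede = (g_Vesta/g_Ganymede)^-0.23.
(0.25/1.43)^-0.23 = 0.1748^-0.23 = 1.494
D_Vesta = 1.494 × 53.6 km = 80.1 km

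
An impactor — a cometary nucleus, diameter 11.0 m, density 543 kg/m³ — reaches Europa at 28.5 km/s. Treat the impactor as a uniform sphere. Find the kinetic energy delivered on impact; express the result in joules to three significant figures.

E ≈ 1.54 × 10^14 J

v = 28500 m/s.
Mass m = (π/6) ρ d³ = (π/6) × 543 × (11)³ = 3.784 × 10^5 kg
E = ½ m v² = 0.5 × 3.784 × 10^5 × (28500)² = 1.537 × 10^14 J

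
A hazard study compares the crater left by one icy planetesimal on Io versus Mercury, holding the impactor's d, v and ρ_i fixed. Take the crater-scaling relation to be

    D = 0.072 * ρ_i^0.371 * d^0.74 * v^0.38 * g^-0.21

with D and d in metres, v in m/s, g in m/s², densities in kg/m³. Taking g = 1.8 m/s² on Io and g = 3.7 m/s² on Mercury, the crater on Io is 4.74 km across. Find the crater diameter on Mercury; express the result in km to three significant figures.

All impactor-dependent factors cancel in the ratio, leaving D_Mercury/D_Io = (g_Mercury/g_Io)^-0.21.
(3.7/1.8)^-0.21 = 2.056^-0.21 = 0.8595
D_Mercury = 0.8595 × 4.74 km = 4.07 km

D ≈ 4.07 km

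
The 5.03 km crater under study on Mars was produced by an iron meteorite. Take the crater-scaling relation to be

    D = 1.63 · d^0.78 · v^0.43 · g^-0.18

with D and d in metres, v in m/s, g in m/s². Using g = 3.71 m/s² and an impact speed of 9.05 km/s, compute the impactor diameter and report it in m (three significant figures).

d ≈ 265 m

Rearranging for d: d = [D / (1.63 · 9050^0.43 · 3.71^-0.18)]^(1/0.78).
D = 5030 m.
9050^0.43 = 50.28
3.71^-0.18 = 0.7898
Denominator = 1.63 × 50.28 × 0.7898 = 64.73
D / 64.73 = 5030 / 64.73 = 77.71
d = 77.71^(1/0.78) = 77.71^1.2821 = 265.3 m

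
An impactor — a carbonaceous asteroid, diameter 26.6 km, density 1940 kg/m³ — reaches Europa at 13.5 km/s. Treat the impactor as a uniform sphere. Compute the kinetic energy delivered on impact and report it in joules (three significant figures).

d = 26600 m; v = 13500 m/s.
Mass m = (π/6) ρ d³ = (π/6) × 1940 × (26600)³ = 1.912 × 10^16 kg
E = ½ m v² = 0.5 × 1.912 × 10^16 × (13500)² = 1.742 × 10^24 J

E ≈ 1.74 × 10^24 J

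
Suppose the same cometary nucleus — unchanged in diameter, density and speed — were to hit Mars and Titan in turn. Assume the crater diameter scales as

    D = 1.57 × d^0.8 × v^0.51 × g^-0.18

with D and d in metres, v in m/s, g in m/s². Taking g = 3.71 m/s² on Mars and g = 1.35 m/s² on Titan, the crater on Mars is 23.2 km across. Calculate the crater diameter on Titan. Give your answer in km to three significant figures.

D ≈ 27.8 km

All impactor-dependent factors cancel in the ratio, leaving D_Titan/D_Mars = (g_Titan/g_Mars)^-0.18.
(1.35/3.71)^-0.18 = 0.3639^-0.18 = 1.200
D_Titan = 1.200 × 23.2 km = 27.8 km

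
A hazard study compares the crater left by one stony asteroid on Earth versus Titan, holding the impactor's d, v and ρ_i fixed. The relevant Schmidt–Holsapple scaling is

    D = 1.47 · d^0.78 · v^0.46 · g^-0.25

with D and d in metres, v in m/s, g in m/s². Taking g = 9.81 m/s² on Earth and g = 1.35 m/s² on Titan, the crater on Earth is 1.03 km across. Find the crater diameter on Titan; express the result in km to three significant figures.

All impactor-dependent factors cancel in the ratio, leaving D_Titan/D_Earth = (g_Titan/g_Earth)^-0.25.
(1.35/9.81)^-0.25 = 0.1376^-0.25 = 1.642
D_Titan = 1.642 × 1.03 km = 1.69 km

D ≈ 1.69 km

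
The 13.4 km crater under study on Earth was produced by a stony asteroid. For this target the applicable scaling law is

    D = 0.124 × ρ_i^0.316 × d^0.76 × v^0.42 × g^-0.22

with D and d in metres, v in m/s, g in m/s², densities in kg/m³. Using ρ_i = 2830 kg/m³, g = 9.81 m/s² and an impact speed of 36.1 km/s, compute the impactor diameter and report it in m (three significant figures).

Rearranging for d: d = [D / (0.124 · 2830^0.316 · 36100^0.42 · 9.81^-0.22)]^(1/0.76).
D = 13400 m.
2830^0.316 = 12.32
36100^0.42 = 82.06
9.81^-0.22 = 0.6051
Denominator = 0.124 × 12.32 × 82.06 × 0.6051 = 75.86
D / 75.86 = 13400 / 75.86 = 176.6
d = 176.6^(1/0.76) = 176.6^1.3158 = 904.9 m

d ≈ 905 m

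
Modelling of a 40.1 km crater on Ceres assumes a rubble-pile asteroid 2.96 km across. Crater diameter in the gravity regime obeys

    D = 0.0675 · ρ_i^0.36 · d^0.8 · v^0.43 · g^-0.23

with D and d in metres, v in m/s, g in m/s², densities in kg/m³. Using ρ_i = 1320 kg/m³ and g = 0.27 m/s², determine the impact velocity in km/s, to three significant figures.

Rearranging for v: v = [D / (0.0675 · 1320^0.36 · 2960^0.8 · 0.27^-0.23)]^(1/0.43).
D = 40100 m.
1320^0.36 = 13.29
2960^0.8 = 598.5
0.27^-0.23 = 1.351
Denominator = 0.0675 × 13.29 × 598.5 × 1.351 = 725.4
D / 725.4 = 40100 / 725.4 = 55.28
v = 55.28^(1/0.43) = 55.28^2.3256 = 11285 m/s

v ≈ 11.3 km/s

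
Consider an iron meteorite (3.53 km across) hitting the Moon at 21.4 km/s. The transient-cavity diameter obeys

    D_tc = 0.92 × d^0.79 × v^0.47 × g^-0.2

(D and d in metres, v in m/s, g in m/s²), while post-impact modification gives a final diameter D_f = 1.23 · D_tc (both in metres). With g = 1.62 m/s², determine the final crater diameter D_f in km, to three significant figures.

D_f ≈ 70.8 km

In SI: d = 3530 m, v = 21400 m/s.
d^0.79 = 3530^0.79 = 635.0
v^0.47 = 21400^0.47 = 108.5
g^-0.2 = 1.62^-0.2 = 0.9080
D_tc = 0.92 × 635.0 × 108.5 × 0.9080 = 57550 m
D_f = 1.23 × 57550 = 70786 m
     = 70.79 km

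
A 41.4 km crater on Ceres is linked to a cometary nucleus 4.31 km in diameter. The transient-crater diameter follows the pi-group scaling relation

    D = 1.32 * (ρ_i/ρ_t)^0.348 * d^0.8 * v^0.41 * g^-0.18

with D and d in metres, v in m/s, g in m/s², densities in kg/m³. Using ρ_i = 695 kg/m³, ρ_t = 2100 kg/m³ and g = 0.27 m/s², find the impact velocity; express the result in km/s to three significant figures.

v ≈ 10.8 km/s

Rearranging for v: v = [D / (1.32 · (695/2100)^0.348 · 4310^0.8 · 0.27^-0.18)]^(1/0.41).
D = 41400 m.
(695/2100)^0.348 = 0.6806
4310^0.8 = 808.3
0.27^-0.18 = 1.266
Denominator = 1.32 × 0.6806 × 808.3 × 1.266 = 919.3
D / 919.3 = 41400 / 919.3 = 45.03
v = 45.03^(1/0.41) = 45.03^2.439 = 10787 m/s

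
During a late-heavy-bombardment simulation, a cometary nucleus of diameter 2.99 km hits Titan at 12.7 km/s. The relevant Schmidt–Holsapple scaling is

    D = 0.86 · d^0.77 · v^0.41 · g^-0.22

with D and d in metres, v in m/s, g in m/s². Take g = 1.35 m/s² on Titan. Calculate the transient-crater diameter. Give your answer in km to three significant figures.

In SI units: d = 2990 m, v = 12700 m/s.
d^0.77 = 2990^0.77 = 474.5
v^0.41 = 12700^0.41 = 48.15
g^-0.22 = 1.35^-0.22 = 0.9361
D = 0.86 × 474.5 × 48.15 × 0.9361 = 18393 m
   = 18.39 km

D ≈ 18.4 km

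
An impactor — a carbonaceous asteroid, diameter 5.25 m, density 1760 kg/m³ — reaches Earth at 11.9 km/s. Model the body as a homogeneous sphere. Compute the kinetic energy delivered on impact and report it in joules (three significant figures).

v = 11900 m/s.
Mass m = (π/6) ρ d³ = (π/6) × 1760 × (5.25)³ = 1.333 × 10^5 kg
E = ½ m v² = 0.5 × 1.333 × 10^5 × (11900)² = 9.438 × 10^12 J

E ≈ 9.44 × 10^12 J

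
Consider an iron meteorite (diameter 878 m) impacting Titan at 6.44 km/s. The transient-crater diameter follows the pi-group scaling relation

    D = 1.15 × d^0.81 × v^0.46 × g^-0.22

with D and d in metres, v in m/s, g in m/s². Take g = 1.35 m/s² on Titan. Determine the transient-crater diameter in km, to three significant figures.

In SI units: v = 6440 m/s.
d^0.81 = 878^0.81 = 242.2
v^0.46 = 6440^0.46 = 56.51
g^-0.22 = 1.35^-0.22 = 0.9361
D = 1.15 × 242.2 × 56.51 × 0.9361 = 14734 m
   = 14.73 km

D ≈ 14.7 km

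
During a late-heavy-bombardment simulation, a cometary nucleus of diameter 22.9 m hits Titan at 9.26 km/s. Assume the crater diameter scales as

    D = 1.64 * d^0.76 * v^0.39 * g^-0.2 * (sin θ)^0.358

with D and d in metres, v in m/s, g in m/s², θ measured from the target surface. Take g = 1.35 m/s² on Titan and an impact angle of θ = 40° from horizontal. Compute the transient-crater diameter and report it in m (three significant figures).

D ≈ 502 m

In SI units: v = 9260 m/s.
d^0.76 = 22.9^0.76 = 10.80
v^0.39 = 9260^0.39 = 35.24
g^-0.2 = 1.35^-0.2 = 0.9417
(sin 40°)^0.358 = 0.6428^0.358 = 0.8537
D = 1.64 × 10.80 × 35.24 × 0.9417 × 0.8537 = 501.8 m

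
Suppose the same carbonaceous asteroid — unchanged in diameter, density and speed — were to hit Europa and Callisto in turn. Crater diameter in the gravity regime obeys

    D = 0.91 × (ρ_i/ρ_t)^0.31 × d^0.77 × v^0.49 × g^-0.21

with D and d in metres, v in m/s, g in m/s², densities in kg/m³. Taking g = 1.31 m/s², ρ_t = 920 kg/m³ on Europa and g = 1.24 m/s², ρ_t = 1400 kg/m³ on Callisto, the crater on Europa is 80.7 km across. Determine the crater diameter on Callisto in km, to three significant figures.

D ≈ 71.7 km

The impactor-only factors (d, v, ρ_i) cancel in the ratio, leaving D_Callisto/D_Europa = (g_Callisto/g_Europa)^-0.21 · (ρ_t,Europa/ρ_t,Callisto)^0.31.
(1.24/1.31)^-0.21 = 0.9466^-0.21 = 1.012
(920/1400)^0.31 = 0.6571^0.31 = 0.8779
Ratio = 1.012 × 0.8779 = 0.8884
D_Callisto = 0.8884 × 80.7 km = 71.7 km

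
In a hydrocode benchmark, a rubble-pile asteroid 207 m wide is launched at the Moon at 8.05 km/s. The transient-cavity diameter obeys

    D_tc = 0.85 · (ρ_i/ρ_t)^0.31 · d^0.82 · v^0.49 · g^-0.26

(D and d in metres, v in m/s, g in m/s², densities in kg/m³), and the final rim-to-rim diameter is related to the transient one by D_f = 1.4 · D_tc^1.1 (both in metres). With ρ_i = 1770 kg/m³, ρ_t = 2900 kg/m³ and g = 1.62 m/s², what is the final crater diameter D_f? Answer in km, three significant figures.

D_f ≈ 13.5 km

v = 8050 m/s.
(ρ_i/ρ_t)^0.31 = (1770/2900)^0.31 = 0.8581
d^0.82 = 207^0.82 = 79.27
v^0.49 = 8050^0.49 = 82.00
g^-0.26 = 1.62^-0.26 = 0.8821
D_tc = 0.85 × 0.8581 × 79.27 × 82.00 × 0.8821 = 4182 m
D_f = 1.4 × (4182)^1.1 = 13479 m
     = 13.48 km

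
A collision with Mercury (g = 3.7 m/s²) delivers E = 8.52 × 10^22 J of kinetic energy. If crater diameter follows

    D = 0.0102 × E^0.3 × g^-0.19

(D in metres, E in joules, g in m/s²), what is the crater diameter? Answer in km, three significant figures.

D ≈ 60.2 km

E^0.3 = (8.52 × 10^22)^0.3 = 7.571 × 10^6
g^-0.19 = 3.7^-0.19 = 0.7799
D = 0.0102 × 7.571 × 10^6 × 0.7799 = 60227 m
   = 60.23 km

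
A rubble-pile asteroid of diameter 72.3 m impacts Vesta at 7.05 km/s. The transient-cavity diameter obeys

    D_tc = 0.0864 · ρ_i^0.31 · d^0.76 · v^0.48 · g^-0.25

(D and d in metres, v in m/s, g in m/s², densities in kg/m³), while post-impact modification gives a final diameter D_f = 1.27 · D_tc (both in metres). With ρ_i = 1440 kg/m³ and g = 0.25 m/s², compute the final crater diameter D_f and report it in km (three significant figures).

D_f ≈ 2.69 km

v = 7050 m/s.
ρ_i^0.31 = 1440^0.31 = 9.530
d^0.76 = 72.3^0.76 = 25.88
v^0.48 = 7050^0.48 = 70.33
g^-0.25 = 0.25^-0.25 = 1.414
D_tc = 0.0864 × 9.530 × 25.88 × 70.33 × 1.414 = 2119 m
D_f = 1.27 × 2119 = 2691 m
     = 2.691 km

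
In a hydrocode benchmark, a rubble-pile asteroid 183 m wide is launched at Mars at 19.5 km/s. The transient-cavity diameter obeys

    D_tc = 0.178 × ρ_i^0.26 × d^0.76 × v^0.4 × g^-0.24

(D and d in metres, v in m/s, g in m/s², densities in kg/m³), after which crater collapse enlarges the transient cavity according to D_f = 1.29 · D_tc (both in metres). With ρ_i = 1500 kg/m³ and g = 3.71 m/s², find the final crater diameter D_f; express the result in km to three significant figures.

v = 19500 m/s.
ρ_i^0.26 = 1500^0.26 = 6.696
d^0.76 = 183^0.76 = 52.42
v^0.4 = 19500^0.4 = 52.00
g^-0.24 = 3.71^-0.24 = 0.7300
D_tc = 0.178 × 6.696 × 52.42 × 52.00 × 0.7300 = 2372 m
D_f = 1.29 × 2372 = 3060 m
     = 3.060 km

D_f ≈ 3.06 km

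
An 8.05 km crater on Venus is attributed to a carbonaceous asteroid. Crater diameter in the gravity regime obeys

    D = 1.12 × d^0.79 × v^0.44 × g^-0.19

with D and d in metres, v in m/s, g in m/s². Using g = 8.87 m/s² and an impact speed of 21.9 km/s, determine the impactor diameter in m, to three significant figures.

Rearranging for d: d = [D / (1.12 · 21900^0.44 · 8.87^-0.19)]^(1/0.79).
D = 8050 m.
21900^0.44 = 81.24
8.87^-0.19 = 0.6605
Denominator = 1.12 × 81.24 × 0.6605 = 60.10
D / 60.10 = 8050 / 60.10 = 133.9
d = 133.9^(1/0.79) = 133.9^1.2658 = 492.1 m

d ≈ 492 m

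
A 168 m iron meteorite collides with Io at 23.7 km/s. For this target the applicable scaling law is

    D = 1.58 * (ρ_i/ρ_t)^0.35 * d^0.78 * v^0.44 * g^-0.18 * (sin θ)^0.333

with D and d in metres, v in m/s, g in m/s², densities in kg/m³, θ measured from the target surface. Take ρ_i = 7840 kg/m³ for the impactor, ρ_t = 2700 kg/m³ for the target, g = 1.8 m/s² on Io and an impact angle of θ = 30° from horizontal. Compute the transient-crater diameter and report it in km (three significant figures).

In SI units: v = 23700 m/s.
(ρ_i/ρ_t)^0.35 = (7840/2700)^0.35 = 1.452
d^0.78 = 168^0.78 = 54.42
v^0.44 = 23700^0.44 = 84.12
g^-0.18 = 1.8^-0.18 = 0.8996
(sin 30°)^0.333 = 0.5000^0.333 = 0.7939
D = 1.58 × 1.452 × 54.42 × 84.12 × 0.8996 × 0.7939 = 7501 m
   = 7.501 km

D ≈ 7.50 km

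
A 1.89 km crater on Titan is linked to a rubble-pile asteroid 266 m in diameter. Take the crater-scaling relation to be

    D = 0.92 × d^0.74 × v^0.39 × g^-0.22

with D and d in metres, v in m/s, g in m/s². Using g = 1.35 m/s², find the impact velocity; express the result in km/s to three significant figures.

v ≈ 9.26 km/s

Rearranging for v: v = [D / (0.92 · 266^0.74 · 1.35^-0.22)]^(1/0.39).
D = 1890 m.
266^0.74 = 62.29
1.35^-0.22 = 0.9361
Denominator = 0.92 × 62.29 × 0.9361 = 53.64
D / 53.64 = 1890 / 53.64 = 35.23
v = 35.23^(1/0.39) = 35.23^2.5641 = 9256 m/s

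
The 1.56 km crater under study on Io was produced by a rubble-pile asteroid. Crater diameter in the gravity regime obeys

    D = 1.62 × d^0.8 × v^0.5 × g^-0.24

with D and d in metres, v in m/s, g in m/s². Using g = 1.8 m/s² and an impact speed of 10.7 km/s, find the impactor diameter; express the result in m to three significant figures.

Rearranging for d: d = [D / (1.62 · 10700^0.5 · 1.8^-0.24)]^(1/0.8).
D = 1560 m.
10700^0.5 = 103.4
1.8^-0.24 = 0.8684
Denominator = 1.62 × 103.4 × 0.8684 = 145.5
D / 145.5 = 1560 / 145.5 = 10.72
d = 10.72^(1/0.8) = 10.72^1.25 = 19.40 m

d ≈ 19.4 m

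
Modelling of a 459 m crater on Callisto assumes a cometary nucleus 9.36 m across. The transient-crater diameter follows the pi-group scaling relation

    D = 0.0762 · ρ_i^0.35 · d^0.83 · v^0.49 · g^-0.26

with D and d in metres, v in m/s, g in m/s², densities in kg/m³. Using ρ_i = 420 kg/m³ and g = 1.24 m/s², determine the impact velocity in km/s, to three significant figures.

v ≈ 17.6 km/s

Rearranging for v: v = [D / (0.0762 · 420^0.35 · 9.36^0.83 · 1.24^-0.26)]^(1/0.49).
420^0.35 = 8.282
9.36^0.83 = 6.400
1.24^-0.26 = 0.9456
Denominator = 0.0762 × 8.282 × 6.400 × 0.9456 = 3.819
D / 3.819 = 459 / 3.819 = 120.2
v = 120.2^(1/0.49) = 120.2^2.0408 = 17566 m/s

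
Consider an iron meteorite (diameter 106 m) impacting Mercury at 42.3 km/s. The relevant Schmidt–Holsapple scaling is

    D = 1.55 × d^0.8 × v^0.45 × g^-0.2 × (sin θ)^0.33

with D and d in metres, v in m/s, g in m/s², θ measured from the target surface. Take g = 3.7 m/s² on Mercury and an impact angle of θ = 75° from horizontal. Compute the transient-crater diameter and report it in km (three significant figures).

In SI units: v = 42300 m/s.
d^0.8 = 106^0.8 = 41.71
v^0.45 = 42300^0.45 = 120.7
g^-0.2 = 3.7^-0.2 = 0.7698
(sin 75°)^0.33 = 0.9659^0.33 = 0.9886
D = 1.55 × 41.71 × 120.7 × 0.7698 × 0.9886 = 5939 m
   = 5.939 km

D ≈ 5.94 km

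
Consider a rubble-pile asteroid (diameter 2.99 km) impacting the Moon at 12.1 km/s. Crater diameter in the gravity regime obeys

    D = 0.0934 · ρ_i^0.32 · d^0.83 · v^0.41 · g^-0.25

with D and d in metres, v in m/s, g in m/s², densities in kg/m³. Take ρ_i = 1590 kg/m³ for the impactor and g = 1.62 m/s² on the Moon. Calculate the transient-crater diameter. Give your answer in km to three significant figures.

D ≈ 31.7 km

In SI units: d = 2990 m, v = 12100 m/s.
ρ_i^0.32 = 1590^0.32 = 10.58
d^0.83 = 2990^0.83 = 767.0
v^0.41 = 12100^0.41 = 47.20
g^-0.25 = 1.62^-0.25 = 0.8864
D = 0.0934 × 10.58 × 767.0 × 47.20 × 0.8864 = 31710 m
   = 31.71 km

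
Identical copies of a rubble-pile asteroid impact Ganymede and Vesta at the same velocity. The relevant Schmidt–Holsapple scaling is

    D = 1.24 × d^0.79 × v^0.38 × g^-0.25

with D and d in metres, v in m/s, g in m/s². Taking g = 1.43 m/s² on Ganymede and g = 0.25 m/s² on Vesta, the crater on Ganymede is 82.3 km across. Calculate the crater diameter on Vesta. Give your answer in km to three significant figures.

All impactor-dependent factors cancel in the ratio, leaving D_Vesta/D_Ganymede = (g_Vesta/g_Ganymede)^-0.25.
(0.25/1.43)^-0.25 = 0.1748^-0.25 = 1.547
D_Vesta = 1.547 × 82.3 km = 127 km

D ≈ 127 km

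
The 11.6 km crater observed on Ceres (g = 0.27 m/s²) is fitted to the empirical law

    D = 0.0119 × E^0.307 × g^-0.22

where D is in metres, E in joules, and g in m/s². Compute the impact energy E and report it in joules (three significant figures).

E ≈ 1.26 × 10^19 J

Rearranging: E = [D / (0.0119 · g^-0.22)]^(1/0.307).
D = 11600 m.
g^-0.22 = 0.27^-0.22 = 1.334
D / (0.0119 × 1.334) = 11600 / (0.01587) = 7.309 × 10^5
E = (7.309 × 10^5)^3.2573 = 1.260 × 10^19 J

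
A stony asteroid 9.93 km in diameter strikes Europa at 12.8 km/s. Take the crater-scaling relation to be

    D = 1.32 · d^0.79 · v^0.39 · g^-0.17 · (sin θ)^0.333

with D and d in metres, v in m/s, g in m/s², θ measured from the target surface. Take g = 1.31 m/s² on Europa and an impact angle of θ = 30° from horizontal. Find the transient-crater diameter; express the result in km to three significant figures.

D ≈ 57.5 km

In SI units: d = 9930 m, v = 12800 m/s.
d^0.79 = 9930^0.79 = 1437
v^0.39 = 12800^0.39 = 39.98
g^-0.17 = 1.31^-0.17 = 0.9551
(sin 30°)^0.333 = 0.5000^0.333 = 0.7939
D = 1.32 × 1437 × 39.98 × 0.9551 × 0.7939 = 57503 m
   = 57.50 km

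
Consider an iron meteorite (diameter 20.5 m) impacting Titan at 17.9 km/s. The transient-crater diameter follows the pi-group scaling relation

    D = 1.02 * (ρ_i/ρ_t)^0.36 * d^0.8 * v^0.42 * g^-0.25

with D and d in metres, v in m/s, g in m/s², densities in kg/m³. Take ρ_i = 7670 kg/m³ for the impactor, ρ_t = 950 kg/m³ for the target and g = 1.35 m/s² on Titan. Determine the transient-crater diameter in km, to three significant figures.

D ≈ 1.37 km

In SI units: v = 17900 m/s.
(ρ_i/ρ_t)^0.36 = (7670/950)^0.36 = 2.121
d^0.8 = 20.5^0.8 = 11.20
v^0.42 = 17900^0.42 = 61.12
g^-0.25 = 1.35^-0.25 = 0.9277
D = 1.02 × 2.121 × 11.20 × 61.12 × 0.9277 = 1374 m
   = 1.374 km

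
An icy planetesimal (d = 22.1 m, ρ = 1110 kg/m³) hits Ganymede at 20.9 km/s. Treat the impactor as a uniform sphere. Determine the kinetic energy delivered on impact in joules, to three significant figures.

E ≈ 1.37 × 10^15 J

v = 20900 m/s.
Mass m = (π/6) ρ d³ = (π/6) × 1110 × (22.1)³ = 6.273 × 10^6 kg
E = ½ m v² = 0.5 × 6.273 × 10^6 × (20900)² = 1.370 × 10^15 J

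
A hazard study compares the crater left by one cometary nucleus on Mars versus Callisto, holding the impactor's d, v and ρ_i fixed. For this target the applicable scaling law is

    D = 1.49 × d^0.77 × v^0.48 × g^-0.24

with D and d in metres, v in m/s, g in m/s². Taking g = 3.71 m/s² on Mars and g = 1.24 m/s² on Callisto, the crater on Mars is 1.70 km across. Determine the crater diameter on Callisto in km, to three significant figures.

D ≈ 2.21 km

All impactor-dependent factors cancel in the ratio, leaving D_Callisto/D_Mars = (g_Callisto/g_Mars)^-0.24.
(1.24/3.71)^-0.24 = 0.3342^-0.24 = 1.301
D_Callisto = 1.301 × 1.70 km = 2.21 km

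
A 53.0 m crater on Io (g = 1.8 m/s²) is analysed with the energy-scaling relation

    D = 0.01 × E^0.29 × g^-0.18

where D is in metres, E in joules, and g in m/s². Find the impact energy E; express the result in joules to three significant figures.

E ≈ 1.00 × 10^13 J

Rearranging: E = [D / (0.01 · g^-0.18)]^(1/0.29).
g^-0.18 = 1.8^-0.18 = 0.8996
D / (0.01 × 0.8996) = 53 / (8.996 × 10^-3) = 5.892 × 10^3
E = (5.892 × 10^3)^3.4483 = 1.002 × 10^13 J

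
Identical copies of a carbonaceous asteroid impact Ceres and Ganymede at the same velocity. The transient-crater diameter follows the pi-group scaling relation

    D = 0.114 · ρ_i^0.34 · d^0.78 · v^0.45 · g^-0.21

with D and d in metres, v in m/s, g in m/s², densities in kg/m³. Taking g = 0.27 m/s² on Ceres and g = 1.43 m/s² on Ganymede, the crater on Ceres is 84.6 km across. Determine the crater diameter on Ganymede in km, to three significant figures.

D ≈ 59.6 km

All impactor-dependent factors cancel in the ratio, leaving D_Ganymede/D_Ceres = (g_Ganymede/g_Ceres)^-0.21.
(1.43/0.27)^-0.21 = 5.296^-0.21 = 0.7046
D_Ganymede = 0.7046 × 84.6 km = 59.6 km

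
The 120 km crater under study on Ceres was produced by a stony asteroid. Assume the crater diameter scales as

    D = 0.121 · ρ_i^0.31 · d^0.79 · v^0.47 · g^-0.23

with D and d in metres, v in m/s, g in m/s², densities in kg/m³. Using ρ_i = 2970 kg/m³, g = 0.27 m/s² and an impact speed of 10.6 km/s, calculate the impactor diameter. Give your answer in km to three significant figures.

d ≈ 4.65 km

Rearranging for d: d = [D / (0.121 · 2970^0.31 · 10600^0.47 · 0.27^-0.23)]^(1/0.79).
D = 120000 m.
2970^0.31 = 11.93
10600^0.47 = 77.96
0.27^-0.23 = 1.351
Denominator = 0.121 × 11.93 × 77.96 × 1.351 = 152.0
D / 152.0 = 120000 / 152.0 = 789.5
d = 789.5^(1/0.79) = 789.5^1.2658 = 4650 m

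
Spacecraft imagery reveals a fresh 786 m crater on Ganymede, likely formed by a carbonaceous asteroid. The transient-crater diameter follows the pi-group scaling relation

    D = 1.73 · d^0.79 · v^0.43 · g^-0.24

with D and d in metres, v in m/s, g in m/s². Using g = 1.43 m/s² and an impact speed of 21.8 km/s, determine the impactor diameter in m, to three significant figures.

Rearranging for d: d = [D / (1.73 · 21800^0.43 · 1.43^-0.24)]^(1/0.79).
21800^0.43 = 73.37
1.43^-0.24 = 0.9177
Denominator = 1.73 × 73.37 × 0.9177 = 116.5
D / 116.5 = 786 / 116.5 = 6.747
d = 6.747^(1/0.79) = 6.747^1.2658 = 11.21 m

d ≈ 11.2 m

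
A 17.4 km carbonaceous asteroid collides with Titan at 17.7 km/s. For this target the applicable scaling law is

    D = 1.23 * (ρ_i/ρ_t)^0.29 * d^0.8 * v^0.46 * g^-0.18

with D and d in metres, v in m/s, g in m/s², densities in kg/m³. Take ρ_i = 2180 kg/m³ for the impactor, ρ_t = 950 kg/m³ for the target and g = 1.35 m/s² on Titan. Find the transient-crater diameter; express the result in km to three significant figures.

In SI units: d = 17400 m, v = 17700 m/s.
(ρ_i/ρ_t)^0.29 = (2180/950)^0.29 = 1.272
d^0.8 = 17400^0.8 = 2469
v^0.46 = 17700^0.46 = 89.96
g^-0.18 = 1.35^-0.18 = 0.9474
D = 1.23 × 1.272 × 2469 × 89.96 × 0.9474 = 3.292 × 10^5 m
   = 329.2 km

D ≈ 329 km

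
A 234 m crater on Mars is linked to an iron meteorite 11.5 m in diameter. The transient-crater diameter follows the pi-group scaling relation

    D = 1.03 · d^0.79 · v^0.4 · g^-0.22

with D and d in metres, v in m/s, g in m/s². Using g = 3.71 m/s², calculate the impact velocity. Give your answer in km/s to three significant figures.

Rearranging for v: v = [D / (1.03 · 11.5^0.79 · 3.71^-0.22)]^(1/0.4).
11.5^0.79 = 6.886
3.71^-0.22 = 0.7494
Denominator = 1.03 × 6.886 × 0.7494 = 5.315
D / 5.315 = 234 / 5.315 = 44.03
v = 44.03^(1/0.4) = 44.03^2.5 = 12864 m/s

v ≈ 12.9 km/s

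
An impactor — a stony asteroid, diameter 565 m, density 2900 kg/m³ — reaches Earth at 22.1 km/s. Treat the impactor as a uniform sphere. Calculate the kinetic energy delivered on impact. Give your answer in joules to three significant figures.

v = 22100 m/s.
Mass m = (π/6) ρ d³ = (π/6) × 2900 × (565)³ = 2.739 × 10^11 kg
E = ½ m v² = 0.5 × 2.739 × 10^11 × (22100)² = 6.689 × 10^19 J

E ≈ 6.69 × 10^19 J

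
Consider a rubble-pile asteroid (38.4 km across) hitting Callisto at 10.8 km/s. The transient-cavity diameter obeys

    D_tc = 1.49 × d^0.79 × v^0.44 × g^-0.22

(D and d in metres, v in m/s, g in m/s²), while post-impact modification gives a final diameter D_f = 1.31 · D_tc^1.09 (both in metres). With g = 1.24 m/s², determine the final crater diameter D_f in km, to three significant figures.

In SI: d = 38400 m, v = 10800 m/s.
d^0.79 = 38400^0.79 = 4184
v^0.44 = 10800^0.44 = 59.53
g^-0.22 = 1.24^-0.22 = 0.9538
D_tc = 1.49 × 4184 × 59.53 × 0.9538 = 3.540 × 10^5 m
D_f = 1.31 × (3.540 × 10^5)^1.09 = 1.464 × 10^6 m
     = 1464 km

D_f ≈ 1460 km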